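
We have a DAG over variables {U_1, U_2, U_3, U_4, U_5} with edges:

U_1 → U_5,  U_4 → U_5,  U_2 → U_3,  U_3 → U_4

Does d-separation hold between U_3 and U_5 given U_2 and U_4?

The only undirected path from U_3 to U_5 is:
Path 1: U_3 → U_4 → U_5
  U_4 is a chain here and U_4 is conditioned on, so the path is blocked at U_4.
Since every path is blocked, d-separation holds.

Yes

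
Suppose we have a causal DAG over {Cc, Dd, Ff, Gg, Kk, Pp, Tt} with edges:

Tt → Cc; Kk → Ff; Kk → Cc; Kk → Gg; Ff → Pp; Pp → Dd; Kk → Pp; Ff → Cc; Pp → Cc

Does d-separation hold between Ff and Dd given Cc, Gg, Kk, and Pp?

5 paths connect Ff and Dd; each must be blocked for d-separation to hold:
  1. Ff ← Kk → Cc ← Pp → Dd — Kk:fork[blocks]; Cc:collider[open]; Pp:fork[blocks] ⇒ blocked
  2. Ff ← Kk → Pp → Dd — Kk:fork[blocks]; Pp:chain[blocks] ⇒ blocked
  3. Ff → Cc ← Kk → Pp → Dd — Cc:collider[open]; Kk:fork[blocks]; Pp:chain[blocks] ⇒ blocked
  4. Ff → Cc ← Pp → Dd — Cc:collider[open]; Pp:fork[blocks] ⇒ blocked
  5. Ff → Pp → Dd — Pp:chain[blocks] ⇒ blocked
Since every path is blocked, d-separation holds.

Yes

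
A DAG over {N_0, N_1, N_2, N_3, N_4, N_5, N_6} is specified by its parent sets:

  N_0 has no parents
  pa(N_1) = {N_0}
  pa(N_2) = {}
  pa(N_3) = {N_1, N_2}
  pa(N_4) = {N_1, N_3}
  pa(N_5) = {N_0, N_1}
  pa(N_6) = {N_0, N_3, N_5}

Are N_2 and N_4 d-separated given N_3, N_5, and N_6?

No — N_2 and N_4 are not d-separated given {N_3, N_5, N_6}.

We examine all 6 paths between N_2 and N_4:
  1. N_2 → N_3 → N_4 — N_3:chain[blocks] ⇒ blocked
  2. N_2 → N_3 → N_6 ← N_5 ← N_0 → N_1 → N_4 — N_3:chain[blocks]; N_6:collider[open]; N_5:chain[blocks]; N_0:fork[open]; N_1:chain[open] ⇒ blocked
  3. N_2 → N_3 → N_6 ← N_5 ← N_1 → N_4 — N_3:chain[blocks]; N_6:collider[open]; N_5:chain[blocks]; N_1:fork[open] ⇒ blocked
  4. N_2 → N_3 → N_6 ← N_0 → N_5 ← N_1 → N_4 — N_3:chain[blocks]; N_6:collider[open]; N_0:fork[open]; N_5:collider[open]; N_1:fork[open] ⇒ blocked
  5. N_2 → N_3 → N_6 ← N_0 → N_1 → N_4 — N_3:chain[blocks]; N_6:collider[open]; N_0:fork[open]; N_1:chain[open] ⇒ blocked
  6. N_2 → N_3 ← N_1 → N_4 — N_3:collider[open]; N_1:fork[open] ⇒ active
At least one path is unblocked, so d-separation fails.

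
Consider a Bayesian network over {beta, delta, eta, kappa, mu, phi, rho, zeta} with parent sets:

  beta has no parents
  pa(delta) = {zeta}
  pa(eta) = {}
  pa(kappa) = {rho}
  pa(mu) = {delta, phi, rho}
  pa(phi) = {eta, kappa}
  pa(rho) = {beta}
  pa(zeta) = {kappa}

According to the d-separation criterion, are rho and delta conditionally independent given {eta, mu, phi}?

4 paths connect rho and delta; each must be blocked for d-separation to hold:
Path 1: rho → mu ← phi ← kappa → zeta → delta
  phi is a chain here and phi is conditioned on, so the path is blocked at phi.
Path 2: rho → mu ← delta
  mu is a collider and mu is conditioned on, which opens it — no node blocks this path, so it is active.
Path 3: rho → kappa → zeta → delta
  kappa is a chain and kappa is not conditioned on; zeta is a chain and zeta is not conditioned on — no node blocks this path, so it is active.
Path 4: rho → kappa → phi → mu ← delta
  phi is a chain here and phi is conditioned on, so the path is blocked at phi.
Since the path rho → mu ← delta is active, rho and delta are not d-separated given {eta, mu, phi}.

No — rho and delta are not d-separated given {eta, mu, phi}.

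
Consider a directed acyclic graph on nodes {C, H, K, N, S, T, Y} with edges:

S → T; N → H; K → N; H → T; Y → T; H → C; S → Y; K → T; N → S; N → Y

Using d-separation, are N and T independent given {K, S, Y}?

Enumerating the 6 paths from N to T and testing each for blocking by {K, S, Y}:
Path 1: N → H → T
  H is a chain and H is not conditioned on — no node blocks this path, so it is active.
Path 2: N ← K → T
  K is a fork here and K is conditioned on, so the path is blocked at K.
Path 3: N → S → T
  S is a chain here and S is conditioned on, so the path is blocked at S.
Path 4: N → S → Y → T
  S is a chain here and S is conditioned on, so the path is blocked at S.
Path 5: N → Y → T
  Y is a chain here and Y is conditioned on, so the path is blocked at Y.
Path 6: N → Y ← S → T
  S is a fork here and S is conditioned on, so the path is blocked at S.
At least one path is unblocked, so d-separation fails.

No — N and T are not d-separated given {K, S, Y}.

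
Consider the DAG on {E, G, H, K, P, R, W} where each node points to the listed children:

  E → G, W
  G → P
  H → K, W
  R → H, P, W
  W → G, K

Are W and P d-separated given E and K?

No — W and P are not d-separated given {E, K}.

5 paths connect W and P; each must be blocked for d-separation to hold:
Path 1: W → K ← H ← R → P
  K is a collider and K is conditioned on, which opens it; H is a chain and H is not conditioned on; R is a fork and R is not conditioned on — no node blocks this path, so it is active.
Path 2: W ← E → G → P
  E is a fork here and E is conditioned on, so the path is blocked at E.
Path 3: W → G → P
  G is a chain and G is not conditioned on — no node blocks this path, so it is active.
Path 4: W ← R → P
  R is a fork and R is not conditioned on — no node blocks this path, so it is active.
Path 5: W ← H ← R → P
  H is a chain and H is not conditioned on; R is a fork and R is not conditioned on — no node blocks this path, so it is active.
Since the path W → K ← H ← R → P is active, W and P are not d-separated given {E, K}.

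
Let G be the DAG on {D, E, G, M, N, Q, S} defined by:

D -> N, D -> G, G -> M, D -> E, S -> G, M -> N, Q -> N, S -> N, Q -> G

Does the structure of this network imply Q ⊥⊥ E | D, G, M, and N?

Yes

We examine all 6 paths between Q and E:
Path 1: Q → N ← S → G ← D → E
  D is a fork here and D is conditioned on, so the path is blocked at D.
Path 2: Q → N ← M ← G ← D → E
  M is a chain here and M is conditioned on, so the path is blocked at M.
Path 3: Q → N ← D → E
  D is a fork here and D is conditioned on, so the path is blocked at D.
Path 4: Q → G ← S → N ← D → E
  D is a fork here and D is conditioned on, so the path is blocked at D.
Path 5: Q → G → M → N ← D → E
  G is a chain here and G is conditioned on, so the path is blocked at G.
Path 6: Q → G ← D → E
  D is a fork here and D is conditioned on, so the path is blocked at D.
All paths are blocked; Q ⊥ E | {D, G, M, N} holds.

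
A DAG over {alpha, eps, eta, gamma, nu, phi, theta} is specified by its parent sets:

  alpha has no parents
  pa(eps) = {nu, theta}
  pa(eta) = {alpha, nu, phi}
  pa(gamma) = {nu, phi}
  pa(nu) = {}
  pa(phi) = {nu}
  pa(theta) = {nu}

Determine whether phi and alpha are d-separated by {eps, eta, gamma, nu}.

No

We examine all 3 paths between phi and alpha:
Path 1: phi → gamma ← nu → eta ← alpha
  nu is a fork here and nu is conditioned on, so the path is blocked at nu.
Path 2: phi → eta ← alpha
  eta is a collider and eta is conditioned on, which opens it — no node blocks this path, so it is active.
Path 3: phi ← nu → eta ← alpha
  nu is a fork here and nu is conditioned on, so the path is blocked at nu.
At least one path is unblocked, so d-separation fails.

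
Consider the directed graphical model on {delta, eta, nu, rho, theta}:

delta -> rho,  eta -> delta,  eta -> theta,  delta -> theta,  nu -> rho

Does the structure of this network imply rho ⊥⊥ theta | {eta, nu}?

No

2 paths connect rho and theta; each must be blocked for d-separation to hold:
  1. rho ← delta ← eta → theta — delta:chain[open]; eta:fork[blocks] ⇒ blocked
  2. rho ← delta → theta — delta:fork[open] ⇒ active
Since the path rho ← delta → theta is active, rho and theta are not d-separated given {eta, nu}.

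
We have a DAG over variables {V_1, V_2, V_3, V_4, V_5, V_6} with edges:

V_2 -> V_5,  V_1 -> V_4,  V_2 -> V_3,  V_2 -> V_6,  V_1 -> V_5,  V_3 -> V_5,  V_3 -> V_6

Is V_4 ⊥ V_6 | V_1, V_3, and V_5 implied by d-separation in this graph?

Yes

Enumerating the 4 paths from V_4 to V_6 and testing each for blocking by {V_1, V_3, V_5}:
Path 1: V_4 ← V_1 → V_5 ← V_3 → V_6
  V_1 is a fork here and V_1 is conditioned on, so the path is blocked at V_1.
Path 2: V_4 ← V_1 → V_5 ← V_3 ← V_2 → V_6
  V_1 is a fork here and V_1 is conditioned on, so the path is blocked at V_1.
Path 3: V_4 ← V_1 → V_5 ← V_2 → V_3 → V_6
  V_1 is a fork here and V_1 is conditioned on, so the path is blocked at V_1.
Path 4: V_4 ← V_1 → V_5 ← V_2 → V_6
  V_1 is a fork here and V_1 is conditioned on, so the path is blocked at V_1.
Every path is blocked, so V_4 and V_6 are d-separated given {V_1, V_3, V_5}.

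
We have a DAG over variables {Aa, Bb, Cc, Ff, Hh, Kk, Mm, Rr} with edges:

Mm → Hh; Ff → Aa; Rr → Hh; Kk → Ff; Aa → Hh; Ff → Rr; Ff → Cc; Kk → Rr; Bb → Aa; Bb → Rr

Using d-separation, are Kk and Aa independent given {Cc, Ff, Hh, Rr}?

We examine all 6 paths between Kk and Aa:
  1. Kk → Rr → Hh ← Aa — Rr:chain[blocks]; Hh:collider[open] ⇒ blocked
  2. Kk → Rr ← Bb → Aa — Rr:collider[open]; Bb:fork[open] ⇒ active
  3. Kk → Rr ← Ff → Aa — Rr:collider[open]; Ff:fork[blocks] ⇒ blocked
  4. Kk → Ff → Aa — Ff:chain[blocks] ⇒ blocked
  5. Kk → Ff → Rr → Hh ← Aa — Ff:chain[blocks]; Rr:chain[blocks]; Hh:collider[open] ⇒ blocked
  6. Kk → Ff → Rr ← Bb → Aa — Ff:chain[blocks]; Rr:collider[open]; Bb:fork[open] ⇒ blocked
Because an active path exists, Kk and Aa are not d-separated.

No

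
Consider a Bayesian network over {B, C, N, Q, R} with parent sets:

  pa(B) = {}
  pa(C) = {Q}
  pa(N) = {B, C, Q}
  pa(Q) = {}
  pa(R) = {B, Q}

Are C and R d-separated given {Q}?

There are 4 undirected paths between C and R; checking each against the conditioning set {Q}:
  1. C ← Q → R — Q:fork[blocks] ⇒ blocked
  2. C ← Q → N ← B → R — Q:fork[blocks]; N:collider[blocks]; B:fork[open] ⇒ blocked
  3. C → N ← B → R — N:collider[blocks]; B:fork[open] ⇒ blocked
  4. C → N ← Q → R — N:collider[blocks]; Q:fork[blocks] ⇒ blocked
Since every path is blocked, d-separation holds.

Yes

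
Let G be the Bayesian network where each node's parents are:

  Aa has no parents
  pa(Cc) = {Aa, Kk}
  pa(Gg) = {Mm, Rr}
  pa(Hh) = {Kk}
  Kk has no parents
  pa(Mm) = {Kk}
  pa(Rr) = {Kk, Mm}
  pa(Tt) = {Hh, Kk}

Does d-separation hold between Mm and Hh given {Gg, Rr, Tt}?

There are 6 undirected paths between Mm and Hh; checking each against the conditioning set {Gg, Rr, Tt}:
Path 1: Mm → Rr ← Kk → Hh
  Rr is a collider and Rr is conditioned on, which opens it; Kk is a fork and Kk is not conditioned on — no node blocks this path, so it is active.
Path 2: Mm → Rr ← Kk → Tt ← Hh
  Rr is a collider and Rr is conditioned on, which opens it; Kk is a fork and Kk is not conditioned on; Tt is a collider and Tt is conditioned on, which opens it — no node blocks this path, so it is active.
Path 3: Mm → Gg ← Rr ← Kk → Hh
  Rr is a chain here and Rr is conditioned on, so the path is blocked at Rr.
Path 4: Mm → Gg ← Rr ← Kk → Tt ← Hh
  Rr is a chain here and Rr is conditioned on, so the path is blocked at Rr.
Path 5: Mm ← Kk → Hh
  Kk is a fork and Kk is not conditioned on — no node blocks this path, so it is active.
Path 6: Mm ← Kk → Tt ← Hh
  Kk is a fork and Kk is not conditioned on; Tt is a collider and Tt is conditioned on, which opens it — no node blocks this path, so it is active.
At least one path is unblocked, so d-separation fails.

No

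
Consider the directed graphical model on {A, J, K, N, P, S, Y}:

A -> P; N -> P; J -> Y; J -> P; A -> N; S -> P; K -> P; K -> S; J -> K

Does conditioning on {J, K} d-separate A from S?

Enumerating the 6 paths from A to S and testing each for blocking by {J, K}:
Path 1: A → P ← J → K → S
  P is a collider here and neither P nor any of its descendants is conditioned on, so the collider stays closed — the path is blocked at P.
Path 2: A → P ← S
  P is a collider here and neither P nor any of its descendants is conditioned on, so the collider stays closed — the path is blocked at P.
Path 3: A → P ← K → S
  P is a collider here and neither P nor any of its descendants is conditioned on, so the collider stays closed — the path is blocked at P.
Path 4: A → N → P ← J → K → S
  P is a collider here and neither P nor any of its descendants is conditioned on, so the collider stays closed — the path is blocked at P.
Path 5: A → N → P ← S
  P is a collider here and neither P nor any of its descendants is conditioned on, so the collider stays closed — the path is blocked at P.
Path 6: A → N → P ← K → S
  P is a collider here and neither P nor any of its descendants is conditioned on, so the collider stays closed — the path is blocked at P.
Since every path is blocked, d-separation holds.

Yes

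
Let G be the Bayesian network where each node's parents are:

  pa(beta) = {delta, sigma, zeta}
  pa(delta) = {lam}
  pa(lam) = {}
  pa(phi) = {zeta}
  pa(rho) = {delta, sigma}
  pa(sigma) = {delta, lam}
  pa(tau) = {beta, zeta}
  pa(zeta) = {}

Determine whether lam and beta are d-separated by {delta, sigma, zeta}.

We examine all 6 paths between lam and beta:
  1. lam → sigma → beta — sigma:chain[blocks] ⇒ blocked
  2. lam → sigma → rho ← delta → beta — sigma:chain[blocks]; rho:collider[blocks]; delta:fork[blocks] ⇒ blocked
  3. lam → sigma ← delta → beta — sigma:collider[open]; delta:fork[blocks] ⇒ blocked
  4. lam → delta → sigma → beta — delta:chain[blocks]; sigma:chain[blocks] ⇒ blocked
  5. lam → delta → beta — delta:chain[blocks] ⇒ blocked
  6. lam → delta → rho ← sigma → beta — delta:chain[blocks]; rho:collider[blocks]; sigma:fork[blocks] ⇒ blocked
Every path is blocked, so lam and beta are d-separated given {delta, sigma, zeta}.

Yes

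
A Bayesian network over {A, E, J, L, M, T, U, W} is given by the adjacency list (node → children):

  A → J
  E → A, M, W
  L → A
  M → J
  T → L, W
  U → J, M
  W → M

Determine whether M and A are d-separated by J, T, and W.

6 paths connect M and A; each must be blocked for d-separation to hold:
  1. M → J ← A — J:collider[open] ⇒ active
  2. M ← W ← T → L → A — W:chain[blocks]; T:fork[blocks]; L:chain[open] ⇒ blocked
  3. M ← W ← E → A — W:chain[blocks]; E:fork[open] ⇒ blocked
  4. M ← U → J ← A — U:fork[open]; J:collider[open] ⇒ active
  5. M ← E → A — E:fork[open] ⇒ active
  6. M ← E → W ← T → L → A — E:fork[open]; W:collider[open]; T:fork[blocks]; L:chain[open] ⇒ blocked
Since the path M → J ← A is active, M and A are not d-separated given {J, T, W}.

No — M and A are not d-separated given {J, T, W}.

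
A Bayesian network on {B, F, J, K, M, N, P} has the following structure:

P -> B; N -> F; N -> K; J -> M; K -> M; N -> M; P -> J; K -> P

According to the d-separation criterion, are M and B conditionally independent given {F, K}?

We examine all 3 paths between M and B:
Path 1: M ← K → P → B
  K is a fork here and K is conditioned on, so the path is blocked at K.
Path 2: M ← N → K → P → B
  K is a chain here and K is conditioned on, so the path is blocked at K.
Path 3: M ← J ← P → B
  J is a chain and J is not conditioned on; P is a fork and P is not conditioned on — no node blocks this path, so it is active.
Since the path M ← J ← P → B is active, M and B are not d-separated given {F, K}.

No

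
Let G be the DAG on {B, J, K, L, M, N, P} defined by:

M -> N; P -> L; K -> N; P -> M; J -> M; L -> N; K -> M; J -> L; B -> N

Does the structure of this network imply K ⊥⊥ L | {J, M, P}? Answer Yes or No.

Yes

We examine all 6 paths between K and L:
Path 1: K → N ← L
  N is a collider here and neither N nor any of its descendants is conditioned on, so the collider stays closed — the path is blocked at N.
Path 2: K → N ← M ← P → L
  N is a collider here and neither N nor any of its descendants is conditioned on, so the collider stays closed — the path is blocked at N.
Path 3: K → N ← M ← J → L
  N is a collider here and neither N nor any of its descendants is conditioned on, so the collider stays closed — the path is blocked at N.
Path 4: K → M ← P → L
  P is a fork here and P is conditioned on, so the path is blocked at P.
Path 5: K → M → N ← L
  M is a chain here and M is conditioned on, so the path is blocked at M.
Path 6: K → M ← J → L
  J is a fork here and J is conditioned on, so the path is blocked at J.
All paths are blocked; K ⊥ L | {J, M, P} holds.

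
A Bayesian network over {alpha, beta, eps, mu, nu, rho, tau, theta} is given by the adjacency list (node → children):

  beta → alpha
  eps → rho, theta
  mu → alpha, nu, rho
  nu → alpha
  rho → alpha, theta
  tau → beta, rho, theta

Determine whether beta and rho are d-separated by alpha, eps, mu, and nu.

6 paths connect beta and rho; each must be blocked for d-separation to hold:
  1. beta ← tau → rho — tau:fork[open] ⇒ active
  2. beta ← tau → theta ← rho — tau:fork[open]; theta:collider[blocks] ⇒ blocked
  3. beta ← tau → theta ← eps → rho — tau:fork[open]; theta:collider[blocks]; eps:fork[blocks] ⇒ blocked
  4. beta → alpha ← rho — alpha:collider[open] ⇒ active
  5. beta → alpha ← mu → rho — alpha:collider[open]; mu:fork[blocks] ⇒ blocked
  6. beta → alpha ← nu ← mu → rho — alpha:collider[open]; nu:chain[blocks]; mu:fork[blocks] ⇒ blocked
Since the path beta ← tau → rho is active, beta and rho are not d-separated given {alpha, eps, mu, nu}.

No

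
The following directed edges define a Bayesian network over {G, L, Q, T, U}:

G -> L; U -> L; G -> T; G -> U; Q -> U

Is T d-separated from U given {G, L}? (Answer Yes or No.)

Enumerating the 2 paths from T to U and testing each for blocking by {G, L}:
Path 1: T ← G → L ← U
  G is a fork here and G is conditioned on, so the path is blocked at G.
Path 2: T ← G → U
  G is a fork here and G is conditioned on, so the path is blocked at G.
Every path is blocked, so T and U are d-separated given {G, L}.

Yes — T and U are d-separated given {G, L}.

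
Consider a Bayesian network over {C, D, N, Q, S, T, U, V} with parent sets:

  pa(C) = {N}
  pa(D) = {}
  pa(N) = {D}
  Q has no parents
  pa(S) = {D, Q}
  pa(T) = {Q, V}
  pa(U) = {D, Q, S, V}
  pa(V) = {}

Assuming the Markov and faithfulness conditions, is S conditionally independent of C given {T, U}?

Enumerating the 4 paths from S to C and testing each for blocking by {T, U}:
  1. S ← Q → U ← D → N → C — Q:fork[open]; U:collider[open]; D:fork[open]; N:chain[open] ⇒ active
  2. S ← Q → T ← V → U ← D → N → C — Q:fork[open]; T:collider[open]; V:fork[open]; U:collider[open]; D:fork[open]; N:chain[open] ⇒ active
  3. S → U ← D → N → C — U:collider[open]; D:fork[open]; N:chain[open] ⇒ active
  4. S ← D → N → C — D:fork[open]; N:chain[open] ⇒ active
At least one path is unblocked, so d-separation fails.

No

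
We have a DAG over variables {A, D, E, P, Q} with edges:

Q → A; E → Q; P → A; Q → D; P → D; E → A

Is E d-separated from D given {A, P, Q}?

Yes

There are 4 undirected paths between E and D; checking each against the conditioning set {A, P, Q}:
  1. E → A ← P → D — A:collider[open]; P:fork[blocks] ⇒ blocked
  2. E → A ← Q → D — A:collider[open]; Q:fork[blocks] ⇒ blocked
  3. E → Q → D — Q:chain[blocks] ⇒ blocked
  4. E → Q → A ← P → D — Q:chain[blocks]; A:collider[open]; P:fork[blocks] ⇒ blocked
Every path is blocked, so E and D are d-separated given {A, P, Q}.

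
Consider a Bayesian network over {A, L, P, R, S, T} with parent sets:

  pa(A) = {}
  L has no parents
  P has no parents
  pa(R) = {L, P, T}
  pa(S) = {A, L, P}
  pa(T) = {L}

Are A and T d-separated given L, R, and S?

No

4 paths connect A and T; each must be blocked for d-separation to hold:
Path 1: A → S ← L → R ← T
  L is a fork here and L is conditioned on, so the path is blocked at L.
Path 2: A → S ← L → T
  L is a fork here and L is conditioned on, so the path is blocked at L.
Path 3: A → S ← P → R ← L → T
  L is a fork here and L is conditioned on, so the path is blocked at L.
Path 4: A → S ← P → R ← T
  S is a collider and S is conditioned on, which opens it; P is a fork and P is not conditioned on; R is a collider and R is conditioned on, which opens it — no node blocks this path, so it is active.
At least one path is unblocked, so d-separation fails.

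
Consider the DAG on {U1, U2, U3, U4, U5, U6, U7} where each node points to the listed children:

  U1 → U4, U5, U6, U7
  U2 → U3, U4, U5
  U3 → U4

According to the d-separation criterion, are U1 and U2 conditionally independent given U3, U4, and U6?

No

There are 3 undirected paths between U1 and U2; checking each against the conditioning set {U3, U4, U6}:
Path 1: U1 → U5 ← U2
  U5 is a collider here and neither U5 nor any of its descendants is conditioned on, so the collider stays closed — the path is blocked at U5.
Path 2: U1 → U4 ← U3 ← U2
  U3 is a chain here and U3 is conditioned on, so the path is blocked at U3.
Path 3: U1 → U4 ← U2
  U4 is a collider and U4 is conditioned on, which opens it — no node blocks this path, so it is active.
Because an active path exists, U1 and U2 are not d-separated.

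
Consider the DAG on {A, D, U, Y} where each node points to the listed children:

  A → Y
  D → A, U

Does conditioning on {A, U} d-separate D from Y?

Yes — D and Y are d-separated given {A, U}.

The only undirected path from D to Y is:
Path 1: D → A → Y
  A is a chain here and A is conditioned on, so the path is blocked at A.
All paths are blocked; D ⊥ Y | {A, U} holds.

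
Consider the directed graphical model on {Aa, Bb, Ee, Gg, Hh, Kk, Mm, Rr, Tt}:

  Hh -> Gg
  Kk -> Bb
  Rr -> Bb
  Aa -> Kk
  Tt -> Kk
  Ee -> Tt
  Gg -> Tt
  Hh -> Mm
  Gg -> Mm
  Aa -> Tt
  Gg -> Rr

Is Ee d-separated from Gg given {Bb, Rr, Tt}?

No

There are 3 undirected paths between Ee and Gg; checking each against the conditioning set {Bb, Rr, Tt}:
Path 1: Ee → Tt ← Aa → Kk → Bb ← Rr ← Gg
  Rr is a chain here and Rr is conditioned on, so the path is blocked at Rr.
Path 2: Ee → Tt ← Gg
  Tt is a collider and Tt is conditioned on, which opens it — no node blocks this path, so it is active.
Path 3: Ee → Tt → Kk → Bb ← Rr ← Gg
  Tt is a chain here and Tt is conditioned on, so the path is blocked at Tt.
Because an active path exists, Ee and Gg are not d-separated.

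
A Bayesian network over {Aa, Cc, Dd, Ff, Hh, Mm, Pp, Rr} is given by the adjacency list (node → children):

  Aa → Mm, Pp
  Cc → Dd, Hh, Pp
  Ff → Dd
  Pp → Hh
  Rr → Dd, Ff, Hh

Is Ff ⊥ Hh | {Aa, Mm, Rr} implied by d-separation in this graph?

Yes — Ff and Hh are d-separated given {Aa, Mm, Rr}.

We examine all 6 paths between Ff and Hh:
  1. Ff → Dd ← Cc → Hh — Dd:collider[blocks]; Cc:fork[open] ⇒ blocked
  2. Ff → Dd ← Cc → Pp → Hh — Dd:collider[blocks]; Cc:fork[open]; Pp:chain[open] ⇒ blocked
  3. Ff → Dd ← Rr → Hh — Dd:collider[blocks]; Rr:fork[blocks] ⇒ blocked
  4. Ff ← Rr → Hh — Rr:fork[blocks] ⇒ blocked
  5. Ff ← Rr → Dd ← Cc → Hh — Rr:fork[blocks]; Dd:collider[blocks]; Cc:fork[open] ⇒ blocked
  6. Ff ← Rr → Dd ← Cc → Pp → Hh — Rr:fork[blocks]; Dd:collider[blocks]; Cc:fork[open]; Pp:chain[open] ⇒ blocked
Since every path is blocked, d-separation holds.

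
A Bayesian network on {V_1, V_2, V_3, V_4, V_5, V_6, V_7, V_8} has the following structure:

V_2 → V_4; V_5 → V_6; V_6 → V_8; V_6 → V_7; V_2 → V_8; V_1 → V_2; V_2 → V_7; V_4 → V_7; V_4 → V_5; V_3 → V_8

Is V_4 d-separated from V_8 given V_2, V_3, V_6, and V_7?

There are 6 undirected paths between V_4 and V_8; checking each against the conditioning set {V_2, V_3, V_6, V_7}:
Path 1: V_4 ← V_2 → V_7 ← V_6 → V_8
  V_2 is a fork here and V_2 is conditioned on, so the path is blocked at V_2.
Path 2: V_4 ← V_2 → V_8
  V_2 is a fork here and V_2 is conditioned on, so the path is blocked at V_2.
Path 3: V_4 → V_7 ← V_2 → V_8
  V_2 is a fork here and V_2 is conditioned on, so the path is blocked at V_2.
Path 4: V_4 → V_7 ← V_6 → V_8
  V_6 is a fork here and V_6 is conditioned on, so the path is blocked at V_6.
Path 5: V_4 → V_5 → V_6 → V_7 ← V_2 → V_8
  V_6 is a chain here and V_6 is conditioned on, so the path is blocked at V_6.
Path 6: V_4 → V_5 → V_6 → V_8
  V_6 is a chain here and V_6 is conditioned on, so the path is blocked at V_6.
All paths are blocked; V_4 ⊥ V_8 | {V_2, V_3, V_6, V_7} holds.

Yes — V_4 and V_8 are d-separated given {V_2, V_3, V_6, V_7}.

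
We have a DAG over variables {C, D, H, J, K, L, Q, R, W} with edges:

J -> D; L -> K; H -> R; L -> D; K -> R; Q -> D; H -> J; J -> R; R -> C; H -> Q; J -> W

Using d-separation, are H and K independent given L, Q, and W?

Yes

Enumerating the 6 paths from H to K and testing each for blocking by {L, Q, W}:
Path 1: H → Q → D ← L → K
  Q is a chain here and Q is conditioned on, so the path is blocked at Q.
Path 2: H → Q → D ← J → R ← K
  Q is a chain here and Q is conditioned on, so the path is blocked at Q.
Path 3: H → R ← J → D ← L → K
  R is a collider here and neither R nor any of its descendants is conditioned on, so the collider stays closed — the path is blocked at R.
Path 4: H → R ← K
  R is a collider here and neither R nor any of its descendants is conditioned on, so the collider stays closed — the path is blocked at R.
Path 5: H → J → R ← K
  R is a collider here and neither R nor any of its descendants is conditioned on, so the collider stays closed — the path is blocked at R.
Path 6: H → J → D ← L → K
  D is a collider here and neither D nor any of its descendants is conditioned on, so the collider stays closed — the path is blocked at D.
Since every path is blocked, d-separation holds.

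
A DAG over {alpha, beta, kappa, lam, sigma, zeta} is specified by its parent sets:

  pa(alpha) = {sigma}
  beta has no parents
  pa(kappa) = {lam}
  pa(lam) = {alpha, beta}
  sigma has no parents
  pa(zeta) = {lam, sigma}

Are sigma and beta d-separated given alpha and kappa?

Yes

There are 2 undirected paths between sigma and beta; checking each against the conditioning set {alpha, kappa}:
Path 1: sigma → alpha → lam ← beta
  alpha is a chain here and alpha is conditioned on, so the path is blocked at alpha.
Path 2: sigma → zeta ← lam ← beta
  zeta is a collider here and neither zeta nor any of its descendants is conditioned on, so the collider stays closed — the path is blocked at zeta.
Since every path is blocked, d-separation holds.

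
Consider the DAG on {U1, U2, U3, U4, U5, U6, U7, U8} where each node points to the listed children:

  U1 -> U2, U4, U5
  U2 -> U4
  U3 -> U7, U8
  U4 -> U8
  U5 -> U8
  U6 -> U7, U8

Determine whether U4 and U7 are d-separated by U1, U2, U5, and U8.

No

We examine all 6 paths between U4 and U7:
Path 1: U4 ← U2 ← U1 → U5 → U8 ← U6 → U7
  U2 is a chain here and U2 is conditioned on, so the path is blocked at U2.
Path 2: U4 ← U2 ← U1 → U5 → U8 ← U3 → U7
  U2 is a chain here and U2 is conditioned on, so the path is blocked at U2.
Path 3: U4 → U8 ← U6 → U7
  U8 is a collider and U8 is conditioned on, which opens it; U6 is a fork and U6 is not conditioned on — no node blocks this path, so it is active.
Path 4: U4 → U8 ← U3 → U7
  U8 is a collider and U8 is conditioned on, which opens it; U3 is a fork and U3 is not conditioned on — no node blocks this path, so it is active.
Path 5: U4 ← U1 → U5 → U8 ← U6 → U7
  U1 is a fork here and U1 is conditioned on, so the path is blocked at U1.
Path 6: U4 ← U1 → U5 → U8 ← U3 → U7
  U1 is a fork here and U1 is conditioned on, so the path is blocked at U1.
Because an active path exists, U4 and U7 are not d-separated.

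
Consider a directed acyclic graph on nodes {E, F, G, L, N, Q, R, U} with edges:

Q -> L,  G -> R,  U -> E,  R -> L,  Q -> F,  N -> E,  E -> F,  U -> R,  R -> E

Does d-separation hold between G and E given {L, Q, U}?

We examine all 3 paths between G and E:
Path 1: G → R → E
  R is a chain and R is not conditioned on — no node blocks this path, so it is active.
Path 2: G → R → L ← Q → F ← E
  Q is a fork here and Q is conditioned on, so the path is blocked at Q.
Path 3: G → R ← U → E
  U is a fork here and U is conditioned on, so the path is blocked at U.
Since the path G → R → E is active, G and E are not d-separated given {L, Q, U}.

No — G and E are not d-separated given {L, Q, U}.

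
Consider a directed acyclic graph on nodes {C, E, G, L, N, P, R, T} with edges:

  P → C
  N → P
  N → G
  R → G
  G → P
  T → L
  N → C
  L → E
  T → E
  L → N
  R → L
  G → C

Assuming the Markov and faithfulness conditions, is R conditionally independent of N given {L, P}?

There are 6 undirected paths between R and N; checking each against the conditioning set {L, P}:
Path 1: R → G ← N
  G is a collider and its descendant P is conditioned on, which opens it — no node blocks this path, so it is active.
Path 2: R → G → P ← N
  G is a chain and G is not conditioned on; P is a collider and P is conditioned on, which opens it — no node blocks this path, so it is active.
Path 3: R → G → P → C ← N
  P is a chain here and P is conditioned on, so the path is blocked at P.
Path 4: R → G → C ← N
  C is a collider here and neither C nor any of its descendants is conditioned on, so the collider stays closed — the path is blocked at C.
Path 5: R → G → C ← P ← N
  C is a collider here and neither C nor any of its descendants is conditioned on, so the collider stays closed — the path is blocked at C.
Path 6: R → L → N
  L is a chain here and L is conditioned on, so the path is blocked at L.
Since the path R → G ← N is active, R and N are not d-separated given {L, P}.

No — R and N are not d-separated given {L, P}.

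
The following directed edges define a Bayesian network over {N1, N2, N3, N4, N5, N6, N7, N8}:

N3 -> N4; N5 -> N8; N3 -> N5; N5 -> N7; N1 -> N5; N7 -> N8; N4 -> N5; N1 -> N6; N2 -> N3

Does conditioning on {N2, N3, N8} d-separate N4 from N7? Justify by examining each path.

We examine all 4 paths between N4 and N7:
Path 1: N4 → N5 → N8 ← N7
  N5 is a chain and N5 is not conditioned on; N8 is a collider and N8 is conditioned on, which opens it — no node blocks this path, so it is active.
Path 2: N4 → N5 → N7
  N5 is a chain and N5 is not conditioned on — no node blocks this path, so it is active.
Path 3: N4 ← N3 → N5 → N8 ← N7
  N3 is a fork here and N3 is conditioned on, so the path is blocked at N3.
Path 4: N4 ← N3 → N5 → N7
  N3 is a fork here and N3 is conditioned on, so the path is blocked at N3.
Since the path N4 → N5 → N8 ← N7 is active, N4 and N7 are not d-separated given {N2, N3, N8}.

No — N4 and N7 are not d-separated given {N2, N3, N8}.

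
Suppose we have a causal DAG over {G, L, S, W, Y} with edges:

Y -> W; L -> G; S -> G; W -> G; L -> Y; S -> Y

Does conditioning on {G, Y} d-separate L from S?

4 paths connect L and S; each must be blocked for d-separation to hold:
  1. L → Y → W → G ← S — Y:chain[blocks]; W:chain[open]; G:collider[open] ⇒ blocked
  2. L → Y ← S — Y:collider[open] ⇒ active
  3. L → G ← W ← Y ← S — G:collider[open]; W:chain[open]; Y:chain[blocks] ⇒ blocked
  4. L → G ← S — G:collider[open] ⇒ active
Since the path L → Y ← S is active, L and S are not d-separated given {G, Y}.

No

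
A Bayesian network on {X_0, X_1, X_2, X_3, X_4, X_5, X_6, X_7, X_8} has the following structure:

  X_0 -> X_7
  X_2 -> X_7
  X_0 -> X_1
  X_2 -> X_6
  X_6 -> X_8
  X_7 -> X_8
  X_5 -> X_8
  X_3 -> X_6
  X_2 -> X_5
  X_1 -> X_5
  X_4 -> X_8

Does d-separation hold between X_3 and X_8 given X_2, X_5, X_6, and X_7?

We examine all 5 paths between X_3 and X_8:
Path 1: X_3 → X_6 ← X_2 → X_7 ← X_0 → X_1 → X_5 → X_8
  X_2 is a fork here and X_2 is conditioned on, so the path is blocked at X_2.
Path 2: X_3 → X_6 ← X_2 → X_7 → X_8
  X_2 is a fork here and X_2 is conditioned on, so the path is blocked at X_2.
Path 3: X_3 → X_6 ← X_2 → X_5 ← X_1 ← X_0 → X_7 → X_8
  X_2 is a fork here and X_2 is conditioned on, so the path is blocked at X_2.
Path 4: X_3 → X_6 ← X_2 → X_5 → X_8
  X_2 is a fork here and X_2 is conditioned on, so the path is blocked at X_2.
Path 5: X_3 → X_6 → X_8
  X_6 is a chain here and X_6 is conditioned on, so the path is blocked at X_6.
All paths are blocked; X_3 ⊥ X_8 | {X_2, X_5, X_6, X_7} holds.

Yes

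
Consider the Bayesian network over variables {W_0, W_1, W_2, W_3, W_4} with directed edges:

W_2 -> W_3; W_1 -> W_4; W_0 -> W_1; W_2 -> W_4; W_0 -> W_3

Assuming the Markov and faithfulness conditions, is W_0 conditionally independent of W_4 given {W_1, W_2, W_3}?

We examine all 2 paths between W_0 and W_4:
Path 1: W_0 → W_3 ← W_2 → W_4
  W_2 is a fork here and W_2 is conditioned on, so the path is blocked at W_2.
Path 2: W_0 → W_1 → W_4
  W_1 is a chain here and W_1 is conditioned on, so the path is blocked at W_1.
Every path is blocked, so W_0 and W_4 are d-separated given {W_1, W_2, W_3}.

Yes — W_0 and W_4 are d-separated given {W_1, W_2, W_3}.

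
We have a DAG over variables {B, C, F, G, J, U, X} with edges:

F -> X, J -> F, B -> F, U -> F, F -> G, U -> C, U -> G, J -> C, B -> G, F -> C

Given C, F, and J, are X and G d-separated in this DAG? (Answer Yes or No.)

Yes

We examine all 5 paths between X and G:
Path 1: X ← F ← U → G
  F is a chain here and F is conditioned on, so the path is blocked at F.
Path 2: X ← F → G
  F is a fork here and F is conditioned on, so the path is blocked at F.
Path 3: X ← F ← J → C ← U → G
  F is a chain here and F is conditioned on, so the path is blocked at F.
Path 4: X ← F → C ← U → G
  F is a fork here and F is conditioned on, so the path is blocked at F.
Path 5: X ← F ← B → G
  F is a chain here and F is conditioned on, so the path is blocked at F.
All paths are blocked; X ⊥ G | {C, F, J} holds.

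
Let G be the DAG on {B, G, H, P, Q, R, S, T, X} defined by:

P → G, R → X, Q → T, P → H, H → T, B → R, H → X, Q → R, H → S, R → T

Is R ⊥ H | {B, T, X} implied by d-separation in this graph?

No

We examine all 3 paths between R and H:
Path 1: R → T ← H
  T is a collider and T is conditioned on, which opens it — no node blocks this path, so it is active.
Path 2: R → X ← H
  X is a collider and X is conditioned on, which opens it — no node blocks this path, so it is active.
Path 3: R ← Q → T ← H
  Q is a fork and Q is not conditioned on; T is a collider and T is conditioned on, which opens it — no node blocks this path, so it is active.
Since the path R → T ← H is active, R and H are not d-separated given {B, T, X}.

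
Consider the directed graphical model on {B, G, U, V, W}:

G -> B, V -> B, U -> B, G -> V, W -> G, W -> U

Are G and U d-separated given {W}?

Enumerating the 3 paths from G to U and testing each for blocking by {W}:
Path 1: G → B ← U
  B is a collider here and neither B nor any of its descendants is conditioned on, so the collider stays closed — the path is blocked at B.
Path 2: G → V → B ← U
  B is a collider here and neither B nor any of its descendants is conditioned on, so the collider stays closed — the path is blocked at B.
Path 3: G ← W → U
  W is a fork here and W is conditioned on, so the path is blocked at W.
Every path is blocked, so G and U are d-separated given {W}.

Yes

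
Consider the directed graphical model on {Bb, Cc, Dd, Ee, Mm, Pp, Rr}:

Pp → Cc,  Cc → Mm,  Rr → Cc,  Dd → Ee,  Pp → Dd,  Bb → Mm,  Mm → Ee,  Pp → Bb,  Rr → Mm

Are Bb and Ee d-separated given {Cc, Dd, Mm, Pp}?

There are 6 undirected paths between Bb and Ee; checking each against the conditioning set {Cc, Dd, Mm, Pp}:
  1. Bb → Mm ← Rr → Cc ← Pp → Dd → Ee — Mm:collider[open]; Rr:fork[open]; Cc:collider[open]; Pp:fork[blocks]; Dd:chain[blocks] ⇒ blocked
  2. Bb → Mm → Ee — Mm:chain[blocks] ⇒ blocked
  3. Bb → Mm ← Cc ← Pp → Dd → Ee — Mm:collider[open]; Cc:chain[blocks]; Pp:fork[blocks]; Dd:chain[blocks] ⇒ blocked
  4. Bb ← Pp → Dd → Ee — Pp:fork[blocks]; Dd:chain[blocks] ⇒ blocked
  5. Bb ← Pp → Cc ← Rr → Mm → Ee — Pp:fork[blocks]; Cc:collider[open]; Rr:fork[open]; Mm:chain[blocks] ⇒ blocked
  6. Bb ← Pp → Cc → Mm → Ee — Pp:fork[blocks]; Cc:chain[blocks]; Mm:chain[blocks] ⇒ blocked
Every path is blocked, so Bb and Ee are d-separated given {Cc, Dd, Mm, Pp}.

Yes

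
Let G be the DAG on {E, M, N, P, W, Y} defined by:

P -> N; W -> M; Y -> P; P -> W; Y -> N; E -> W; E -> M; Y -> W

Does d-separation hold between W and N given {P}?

There are 4 undirected paths between W and N; checking each against the conditioning set {P}:
Path 1: W ← Y → N
  Y is a fork and Y is not conditioned on — no node blocks this path, so it is active.
Path 2: W ← Y → P → N
  P is a chain here and P is conditioned on, so the path is blocked at P.
Path 3: W ← P → N
  P is a fork here and P is conditioned on, so the path is blocked at P.
Path 4: W ← P ← Y → N
  P is a chain here and P is conditioned on, so the path is blocked at P.
Because an active path exists, W and N are not d-separated.

No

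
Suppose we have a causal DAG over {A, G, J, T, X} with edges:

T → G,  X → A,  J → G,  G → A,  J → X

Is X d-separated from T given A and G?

No

There are 2 undirected paths between X and T; checking each against the conditioning set {A, G}:
Path 1: X → A ← G ← T
  G is a chain here and G is conditioned on, so the path is blocked at G.
Path 2: X ← J → G ← T
  J is a fork and J is not conditioned on; G is a collider and G is conditioned on, which opens it — no node blocks this path, so it is active.
Because an active path exists, X and T are not d-separated.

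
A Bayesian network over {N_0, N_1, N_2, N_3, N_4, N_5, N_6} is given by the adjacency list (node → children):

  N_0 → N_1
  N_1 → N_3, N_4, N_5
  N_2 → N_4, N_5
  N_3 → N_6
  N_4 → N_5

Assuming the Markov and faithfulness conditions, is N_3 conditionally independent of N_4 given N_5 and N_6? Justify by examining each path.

No — N_3 and N_4 are not d-separated given {N_5, N_6}.

Enumerating the 3 paths from N_3 to N_4 and testing each for blocking by {N_5, N_6}:
Path 1: N_3 ← N_1 → N_5 ← N_2 → N_4
  N_1 is a fork and N_1 is not conditioned on; N_5 is a collider and N_5 is conditioned on, which opens it; N_2 is a fork and N_2 is not conditioned on — no node blocks this path, so it is active.
Path 2: N_3 ← N_1 → N_5 ← N_4
  N_1 is a fork and N_1 is not conditioned on; N_5 is a collider and N_5 is conditioned on, which opens it — no node blocks this path, so it is active.
Path 3: N_3 ← N_1 → N_4
  N_1 is a fork and N_1 is not conditioned on — no node blocks this path, so it is active.
At least one path is unblocked, so d-separation fails.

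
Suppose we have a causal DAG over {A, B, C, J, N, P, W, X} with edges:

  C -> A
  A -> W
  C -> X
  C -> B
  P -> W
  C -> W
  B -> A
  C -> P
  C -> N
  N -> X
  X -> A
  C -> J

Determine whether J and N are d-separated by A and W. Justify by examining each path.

No

6 paths connect J and N; each must be blocked for d-separation to hold:
  1. J ← C → N — C:fork[open] ⇒ active
  2. J ← C → A ← X ← N — C:fork[open]; A:collider[open]; X:chain[open] ⇒ active
  3. J ← C → W ← A ← X ← N — C:fork[open]; W:collider[open]; A:chain[blocks]; X:chain[open] ⇒ blocked
  4. J ← C → P → W ← A ← X ← N — C:fork[open]; P:chain[open]; W:collider[open]; A:chain[blocks]; X:chain[open] ⇒ blocked
  5. J ← C → X ← N — C:fork[open]; X:collider[open] ⇒ active
  6. J ← C → B → A ← X ← N — C:fork[open]; B:chain[open]; A:collider[open]; X:chain[open] ⇒ active
Since the path J ← C → N is active, J and N are not d-separated given {A, W}.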